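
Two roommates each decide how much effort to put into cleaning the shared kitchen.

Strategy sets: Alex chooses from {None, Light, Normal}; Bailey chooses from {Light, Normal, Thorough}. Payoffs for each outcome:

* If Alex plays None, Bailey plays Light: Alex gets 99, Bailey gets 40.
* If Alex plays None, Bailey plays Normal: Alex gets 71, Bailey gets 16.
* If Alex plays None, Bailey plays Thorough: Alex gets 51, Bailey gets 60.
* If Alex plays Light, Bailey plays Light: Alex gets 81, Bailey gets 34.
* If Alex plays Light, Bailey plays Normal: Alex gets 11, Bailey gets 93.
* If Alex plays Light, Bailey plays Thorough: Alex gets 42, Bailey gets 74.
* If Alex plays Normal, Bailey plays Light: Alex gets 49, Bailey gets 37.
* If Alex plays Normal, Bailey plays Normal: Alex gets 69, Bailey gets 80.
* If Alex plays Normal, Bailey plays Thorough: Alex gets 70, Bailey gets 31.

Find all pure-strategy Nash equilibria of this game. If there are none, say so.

Mark each player's best response to every combination of opponents' strategies; a profile where every player is best-responding is a pure Nash equilibrium.
Alex against Light: payoffs 99, 81, 49 → best response None.
Alex against Normal: payoffs 71, 11, 69 → best response None.
Alex against Thorough: payoffs 51, 42, 70 → best response Normal.
Bailey against None: payoffs 40, 16, 60 → best response Thorough.
Bailey against Light: payoffs 34, 93, 74 → best response Normal.
Bailey against Normal: payoffs 37, 80, 31 → best response Normal.
No profile is a mutual best response for all players.

none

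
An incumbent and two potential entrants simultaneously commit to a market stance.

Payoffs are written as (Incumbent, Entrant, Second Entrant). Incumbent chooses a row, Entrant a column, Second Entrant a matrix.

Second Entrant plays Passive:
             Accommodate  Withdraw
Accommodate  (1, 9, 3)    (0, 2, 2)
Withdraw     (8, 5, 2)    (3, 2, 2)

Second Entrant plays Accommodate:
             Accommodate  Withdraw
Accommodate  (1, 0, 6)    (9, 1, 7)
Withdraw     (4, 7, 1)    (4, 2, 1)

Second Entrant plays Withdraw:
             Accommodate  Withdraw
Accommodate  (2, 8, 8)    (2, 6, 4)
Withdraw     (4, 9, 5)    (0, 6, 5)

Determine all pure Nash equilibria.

Pure-strategy Nash equilibria: (Accommodate, Withdraw, Accommodate) and (Withdraw, Accommodate, Withdraw)

(Accommodate, Accommodate, Passive): Incumbent can switch to Withdraw (1 → 8). Not NE.
(Accommodate, Accommodate, Accommodate): Incumbent can switch to Withdraw (1 → 4). Not NE.
(Accommodate, Accommodate, Withdraw): Incumbent can switch to Withdraw (2 → 4). Not NE.
(Accommodate, Withdraw, Passive): Incumbent can switch to Withdraw (0 → 3). Not NE.
(Accommodate, Withdraw, Accommodate): Incumbent gets 9, best alternative 4; Entrant gets 1, best alternative 0; Second Entrant gets 7, best alternative 4. No profitable deviation — NE.
(Accommodate, Withdraw, Withdraw): Entrant can switch to Accommodate (6 → 8). Not NE.
(Withdraw, Accommodate, Passive): Second Entrant can switch to Withdraw (2 → 5). Not NE.
(Withdraw, Accommodate, Withdraw): Incumbent gets 4, best alternative 2; Entrant gets 9, best alternative 6; Second Entrant gets 5, best alternative 2. No profitable deviation — NE.
(The remaining 4 profiles each have a profitable deviation by the same check.)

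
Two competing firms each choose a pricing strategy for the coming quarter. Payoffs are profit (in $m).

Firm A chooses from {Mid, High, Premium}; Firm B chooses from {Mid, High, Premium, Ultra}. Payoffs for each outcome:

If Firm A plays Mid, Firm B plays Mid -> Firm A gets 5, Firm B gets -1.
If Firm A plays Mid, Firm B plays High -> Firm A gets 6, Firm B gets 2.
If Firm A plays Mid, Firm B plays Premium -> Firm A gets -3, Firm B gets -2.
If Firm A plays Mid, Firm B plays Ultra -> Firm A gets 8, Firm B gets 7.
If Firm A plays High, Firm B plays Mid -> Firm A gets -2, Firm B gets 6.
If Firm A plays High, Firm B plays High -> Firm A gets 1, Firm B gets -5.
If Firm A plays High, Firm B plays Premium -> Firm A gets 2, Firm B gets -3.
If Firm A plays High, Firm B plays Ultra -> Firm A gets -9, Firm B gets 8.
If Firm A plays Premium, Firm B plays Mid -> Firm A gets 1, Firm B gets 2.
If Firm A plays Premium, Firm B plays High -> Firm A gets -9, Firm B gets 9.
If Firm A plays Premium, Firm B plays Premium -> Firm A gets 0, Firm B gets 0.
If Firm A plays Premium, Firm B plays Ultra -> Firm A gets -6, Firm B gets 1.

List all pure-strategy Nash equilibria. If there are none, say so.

Mark each player's best response to every combination of opponents' strategies; a profile where every player is best-responding is a pure Nash equilibrium.
Firm A against Mid: payoffs 5, -2, 1 → best response Mid.
Firm A against High: payoffs 6, 1, -9 → best response Mid.
Firm A against Premium: payoffs -3, 2, 0 → best response High.
Firm A against Ultra: payoffs 8, -9, -6 → best response Mid.
Firm B against Mid: payoffs -1, 2, -2, 7 → best response Ultra.
Firm B against High: payoffs 6, -5, -3, 8 → best response Ultra.
Firm B against Premium: payoffs 2, 9, 0, 1 → best response High.
Mutual best responses: (Mid, Ultra).

Pure NE: (Mid, Ultra)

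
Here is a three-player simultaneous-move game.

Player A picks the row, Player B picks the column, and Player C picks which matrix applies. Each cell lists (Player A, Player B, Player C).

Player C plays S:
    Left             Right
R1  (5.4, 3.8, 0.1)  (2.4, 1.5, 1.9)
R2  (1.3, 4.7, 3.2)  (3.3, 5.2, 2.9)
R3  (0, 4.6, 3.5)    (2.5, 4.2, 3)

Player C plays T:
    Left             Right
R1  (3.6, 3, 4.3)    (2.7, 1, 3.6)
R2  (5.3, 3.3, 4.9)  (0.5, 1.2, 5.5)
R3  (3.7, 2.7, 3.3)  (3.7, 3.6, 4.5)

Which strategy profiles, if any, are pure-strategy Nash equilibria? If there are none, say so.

Pure-strategy Nash equilibria: (R2, Left, T), (R3, Right, T)

For each player, find the best response to each opponent profile; mutual best responses are the pure NE.
Player A against (Left, S): payoffs 5.4, 1.3, 0 → best response R1.
Player A against (Left, T): payoffs 3.6, 5.3, 3.7 → best response R2.
Player A against (Right, S): payoffs 2.4, 3.3, 2.5 → best response R2.
Player A against (Right, T): payoffs 2.7, 0.5, 3.7 → best response R3.
Player B against (R1, S): payoffs 3.8, 1.5 → best response Left.
Player B against (R1, T): payoffs 3, 1 → best response Left.
Player B against (R2, S): payoffs 4.7, 5.2 → best response Right.
Player B against (R2, T): payoffs 3.3, 1.2 → best response Left.
Player B against (R3, S): payoffs 4.6, 4.2 → best response Left.
Player B against (R3, T): payoffs 2.7, 3.6 → best response Right.
Player C against (R1, Left): payoffs 0.1, 4.3 → best response T.
Player C against (R1, Right): payoffs 1.9, 3.6 → best response T.
Player C against (R2, Left): payoffs 3.2, 4.9 → best response T.
Player C against (R2, Right): payoffs 2.9, 5.5 → best response T.
Player C against (R3, Left): payoffs 3.5, 3.3 → best response S.
Player C against (R3, Right): payoffs 3, 4.5 → best response T.
Mutual best responses: (R2, Left, T); (R3, Right, T).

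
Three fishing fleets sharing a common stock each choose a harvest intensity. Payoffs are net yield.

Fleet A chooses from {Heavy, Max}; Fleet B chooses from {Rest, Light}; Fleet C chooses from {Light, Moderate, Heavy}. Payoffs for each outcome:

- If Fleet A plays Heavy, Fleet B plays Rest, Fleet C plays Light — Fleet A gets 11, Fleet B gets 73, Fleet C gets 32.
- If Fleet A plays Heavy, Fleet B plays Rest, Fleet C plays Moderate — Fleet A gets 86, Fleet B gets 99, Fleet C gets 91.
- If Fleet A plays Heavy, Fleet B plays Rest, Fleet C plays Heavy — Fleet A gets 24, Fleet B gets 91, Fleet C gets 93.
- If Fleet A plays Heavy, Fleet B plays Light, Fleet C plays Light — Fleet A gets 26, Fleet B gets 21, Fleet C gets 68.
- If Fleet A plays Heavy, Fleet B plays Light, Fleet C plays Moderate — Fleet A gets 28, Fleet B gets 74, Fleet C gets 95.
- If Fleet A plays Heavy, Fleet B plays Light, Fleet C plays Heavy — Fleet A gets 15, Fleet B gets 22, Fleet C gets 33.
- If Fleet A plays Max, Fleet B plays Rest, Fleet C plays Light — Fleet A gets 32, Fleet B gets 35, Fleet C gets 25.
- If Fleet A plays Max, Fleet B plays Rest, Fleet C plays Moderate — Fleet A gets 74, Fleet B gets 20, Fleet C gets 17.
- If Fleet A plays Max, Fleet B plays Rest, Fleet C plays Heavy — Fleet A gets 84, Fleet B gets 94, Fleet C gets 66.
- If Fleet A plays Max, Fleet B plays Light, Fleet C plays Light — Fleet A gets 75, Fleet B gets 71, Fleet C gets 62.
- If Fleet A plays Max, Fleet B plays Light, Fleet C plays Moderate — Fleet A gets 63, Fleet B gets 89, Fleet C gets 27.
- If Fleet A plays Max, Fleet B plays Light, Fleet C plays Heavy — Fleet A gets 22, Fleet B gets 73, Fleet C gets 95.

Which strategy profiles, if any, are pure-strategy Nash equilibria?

The unique pure-strategy Nash equilibrium is (Max, Rest, Heavy).

Check each profile: it is a Nash equilibrium iff no player can strictly gain by switching unilaterally.
(Heavy, Rest, Light): Fleet A can switch to Max (11 → 32). Not NE.
(Heavy, Rest, Moderate): Fleet C can switch to Heavy (91 → 93). Not NE.
(Heavy, Rest, Heavy): Fleet A can switch to Max (24 → 84). Not NE.
(Heavy, Light, Light): Fleet A can switch to Max (26 → 75). Not NE.
(Heavy, Light, Moderate): Fleet A can switch to Max (28 → 63). Not NE.
(Heavy, Light, Heavy): Fleet A can switch to Max (15 → 22). Not NE.
(Max, Rest, Light): Fleet B can switch to Light (35 → 71). Not NE.
(Max, Rest, Moderate): Fleet A can switch to Heavy (74 → 86). Not NE.
(Max, Rest, Heavy): Fleet A gets 84, best alternative 24; Fleet B gets 94, best alternative 73; Fleet C gets 66, best alternative 25. No profitable deviation — NE.
(Max, Light, Light): Fleet C can switch to Heavy (62 → 95). Not NE.
(Max, Light, Moderate): Fleet C can switch to Light (27 → 62). Not NE.
(Max, Light, Heavy): Fleet B can switch to Rest (73 → 94). Not NE.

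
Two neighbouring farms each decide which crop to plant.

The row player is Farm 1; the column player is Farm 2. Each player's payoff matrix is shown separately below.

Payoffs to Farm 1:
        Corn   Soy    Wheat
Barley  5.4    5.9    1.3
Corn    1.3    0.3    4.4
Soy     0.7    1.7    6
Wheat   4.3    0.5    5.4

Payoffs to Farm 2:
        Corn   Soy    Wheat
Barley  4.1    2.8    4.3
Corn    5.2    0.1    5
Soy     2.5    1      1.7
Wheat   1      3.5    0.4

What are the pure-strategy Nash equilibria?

Farm 1 against Corn: payoffs 5.4, 1.3, 0.7, 4.3 → best response Barley.
Farm 1 against Soy: payoffs 5.9, 0.3, 1.7, 0.5 → best response Barley.
Farm 1 against Wheat: payoffs 1.3, 4.4, 6, 5.4 → best response Soy.
Farm 2 against Barley: payoffs 4.1, 2.8, 4.3 → best response Wheat.
Farm 2 against Corn: payoffs 5.2, 0.1, 5 → best response Corn.
Farm 2 against Soy: payoffs 2.5, 1, 1.7 → best response Corn.
Farm 2 against Wheat: payoffs 1, 3.5, 0.4 → best response Soy.
No profile is a mutual best response for all players.

This game has no pure Nash equilibrium.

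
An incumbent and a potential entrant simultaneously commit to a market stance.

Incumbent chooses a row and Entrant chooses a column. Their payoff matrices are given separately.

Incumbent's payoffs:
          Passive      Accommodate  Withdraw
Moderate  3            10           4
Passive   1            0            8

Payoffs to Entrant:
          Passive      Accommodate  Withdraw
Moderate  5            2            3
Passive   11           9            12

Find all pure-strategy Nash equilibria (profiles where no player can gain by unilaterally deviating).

Incumbent against Passive: payoffs 3, 1 → best response Moderate.
Incumbent against Accommodate: payoffs 10, 0 → best response Moderate.
Incumbent against Withdraw: payoffs 4, 8 → best response Passive.
Entrant against Moderate: payoffs 5, 2, 3 → best response Passive.
Entrant against Passive: payoffs 11, 9, 12 → best response Withdraw.
Mutual best responses: (Moderate, Passive); (Passive, Withdraw).

Pure-strategy Nash equilibria: (Moderate, Passive); (Passive, Withdraw)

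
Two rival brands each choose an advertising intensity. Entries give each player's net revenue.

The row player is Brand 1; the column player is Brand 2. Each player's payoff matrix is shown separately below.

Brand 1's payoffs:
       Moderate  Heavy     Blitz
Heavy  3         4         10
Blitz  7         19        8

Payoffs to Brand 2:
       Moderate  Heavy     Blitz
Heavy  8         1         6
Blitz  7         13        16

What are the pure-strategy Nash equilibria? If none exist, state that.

Brand 1 against Moderate: payoffs 3, 7 → best response Blitz.
Brand 1 against Heavy: payoffs 4, 19 → best response Blitz.
Brand 1 against Blitz: payoffs 10, 8 → best response Heavy.
Brand 2 against Heavy: payoffs 8, 1, 6 → best response Moderate.
Brand 2 against Blitz: payoffs 7, 13, 16 → best response Blitz.
No profile is a mutual best response for all players.

There is no pure-strategy Nash equilibrium.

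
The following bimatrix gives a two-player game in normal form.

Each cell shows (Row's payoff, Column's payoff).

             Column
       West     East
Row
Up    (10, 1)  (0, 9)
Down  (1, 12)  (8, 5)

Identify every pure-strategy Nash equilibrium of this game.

(Up, West): Column can switch to East (1 → 9). Not NE.
(Up, East): Row can switch to Down (0 → 8). Not NE.
(Down, West): Row can switch to Up (1 → 10). Not NE.
(Down, East): Column can switch to West (5 → 12). Not NE.

This game has no pure Nash equilibrium.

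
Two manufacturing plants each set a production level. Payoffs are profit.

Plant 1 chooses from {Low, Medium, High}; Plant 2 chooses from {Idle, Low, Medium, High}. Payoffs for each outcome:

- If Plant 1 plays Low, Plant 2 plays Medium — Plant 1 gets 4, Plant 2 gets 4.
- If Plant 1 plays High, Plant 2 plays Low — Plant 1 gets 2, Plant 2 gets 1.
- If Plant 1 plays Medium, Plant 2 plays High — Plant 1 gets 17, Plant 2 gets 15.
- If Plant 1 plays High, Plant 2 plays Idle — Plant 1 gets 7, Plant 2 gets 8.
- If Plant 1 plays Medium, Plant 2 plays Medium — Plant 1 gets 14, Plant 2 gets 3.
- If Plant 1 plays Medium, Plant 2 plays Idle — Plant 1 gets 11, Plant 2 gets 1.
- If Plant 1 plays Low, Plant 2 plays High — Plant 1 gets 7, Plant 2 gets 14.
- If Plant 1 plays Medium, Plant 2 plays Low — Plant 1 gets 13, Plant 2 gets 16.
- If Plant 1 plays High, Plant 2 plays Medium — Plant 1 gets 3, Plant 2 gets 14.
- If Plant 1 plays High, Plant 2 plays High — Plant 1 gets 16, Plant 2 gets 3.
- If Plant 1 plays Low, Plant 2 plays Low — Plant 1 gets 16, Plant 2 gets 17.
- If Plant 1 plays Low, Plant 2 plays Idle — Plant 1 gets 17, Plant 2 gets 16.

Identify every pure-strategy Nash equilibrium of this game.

Pure NE: (Low, Low)

(Low, Idle): Plant 2 can switch to Low (16 → 17). Not NE.
(Low, Low): Plant 1 gets 16, best alternative 13; Plant 2 gets 17, best alternative 16. No profitable deviation — NE.
(Low, Medium): Plant 1 can switch to Medium (4 → 14). Not NE.
(Low, High): Plant 1 can switch to Medium (7 → 17). Not NE.
(Medium, Idle): Plant 1 can switch to Low (11 → 17). Not NE.
(Medium, Low): Plant 1 can switch to Low (13 → 16). Not NE.
(Medium, Medium): Plant 2 can switch to Low (3 → 16). Not NE.
(Medium, High): Plant 2 can switch to Low (15 → 16). Not NE.
(High, Idle): Plant 1 can switch to Low (7 → 17). Not NE.
(The remaining 3 profiles each have a profitable deviation by the same check.)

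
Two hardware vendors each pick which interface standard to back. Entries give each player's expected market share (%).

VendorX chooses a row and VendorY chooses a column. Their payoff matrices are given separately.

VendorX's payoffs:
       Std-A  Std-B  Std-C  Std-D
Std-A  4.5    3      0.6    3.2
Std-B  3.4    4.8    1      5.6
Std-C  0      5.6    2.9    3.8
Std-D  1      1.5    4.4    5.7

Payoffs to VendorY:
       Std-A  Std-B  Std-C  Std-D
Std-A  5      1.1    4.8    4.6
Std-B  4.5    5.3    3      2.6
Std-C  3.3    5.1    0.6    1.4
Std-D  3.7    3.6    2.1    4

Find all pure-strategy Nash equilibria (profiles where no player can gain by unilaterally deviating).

Pure-strategy Nash equilibria: (Std-A, Std-A); (Std-C, Std-B); (Std-D, Std-D)

VendorX against Std-A: payoffs 4.5, 3.4, 0, 1 → best response Std-A.
VendorX against Std-B: payoffs 3, 4.8, 5.6, 1.5 → best response Std-C.
VendorX against Std-C: payoffs 0.6, 1, 2.9, 4.4 → best response Std-D.
VendorX against Std-D: payoffs 3.2, 5.6, 3.8, 5.7 → best response Std-D.
VendorY against Std-A: payoffs 5, 1.1, 4.8, 4.6 → best response Std-A.
VendorY against Std-B: payoffs 4.5, 5.3, 3, 2.6 → best response Std-B.
VendorY against Std-C: payoffs 3.3, 5.1, 0.6, 1.4 → best response Std-B.
VendorY against Std-D: payoffs 3.7, 3.6, 2.1, 4 → best response Std-D.
Mutual best responses: (Std-A, Std-A); (Std-C, Std-B); (Std-D, Std-D).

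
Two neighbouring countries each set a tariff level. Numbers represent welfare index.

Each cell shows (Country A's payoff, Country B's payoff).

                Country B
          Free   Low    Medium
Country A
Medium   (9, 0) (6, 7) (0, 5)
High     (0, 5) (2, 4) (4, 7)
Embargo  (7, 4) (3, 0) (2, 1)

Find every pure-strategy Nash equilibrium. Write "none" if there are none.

Pure-strategy Nash equilibria: (Medium, Low) and (High, Medium)

For each player, find the best response to each opponent profile; mutual best responses are the pure NE.
Country A against Free: payoffs 9, 0, 7 → best response Medium.
Country A against Low: payoffs 6, 2, 3 → best response Medium.
Country A against Medium: payoffs 0, 4, 2 → best response High.
Country B against Medium: payoffs 0, 7, 5 → best response Low.
Country B against High: payoffs 5, 4, 7 → best response Medium.
Country B against Embargo: payoffs 4, 0, 1 → best response Free.
Mutual best responses: (Medium, Low); (High, Medium).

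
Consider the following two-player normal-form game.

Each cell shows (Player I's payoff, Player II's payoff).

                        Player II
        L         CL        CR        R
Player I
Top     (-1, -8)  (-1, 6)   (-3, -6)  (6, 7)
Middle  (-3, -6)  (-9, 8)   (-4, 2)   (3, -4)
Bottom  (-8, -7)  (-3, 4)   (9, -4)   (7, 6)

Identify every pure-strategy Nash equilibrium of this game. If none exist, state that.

(Top, L): Player II can switch to CL (-8 → 6). Not NE.
(Top, CL): Player II can switch to R (6 → 7). Not NE.
(Top, CR): Player I can switch to Bottom (-3 → 9). Not NE.
(Top, R): Player I can switch to Bottom (6 → 7). Not NE.
(Middle, L): Player I can switch to Top (-3 → -1). Not NE.
(Middle, CL): Player I can switch to Top (-9 → -1). Not NE.
(Middle, CR): Player I can switch to Top (-4 → -3). Not NE.
(Middle, R): Player I can switch to Top (3 → 6). Not NE.
(Bottom, L): Player I can switch to Top (-8 → -1). Not NE.
(Bottom, CL): Player I can switch to Top (-3 → -1). Not NE.
(Bottom, R): Player I gets 7, best alternative 6; Player II gets 6, best alternative 4. No profitable deviation — NE.
(The remaining 1 profile has a profitable deviation by the same check.)

Pure NE: (Bottom, R)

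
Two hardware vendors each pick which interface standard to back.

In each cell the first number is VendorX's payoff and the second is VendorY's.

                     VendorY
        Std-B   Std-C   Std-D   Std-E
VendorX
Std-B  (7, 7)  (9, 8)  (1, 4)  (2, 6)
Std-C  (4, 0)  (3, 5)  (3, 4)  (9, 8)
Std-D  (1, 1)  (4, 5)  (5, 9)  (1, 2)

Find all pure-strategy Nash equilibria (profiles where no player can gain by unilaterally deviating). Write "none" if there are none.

The pure Nash equilibria are (Std-B, Std-C) and (Std-C, Std-E) and (Std-D, Std-D).

Mark each player's best response to every combination of opponents' strategies; a profile where every player is best-responding is a pure Nash equilibrium.
VendorX against Std-B: payoffs 7, 4, 1 → best response Std-B.
VendorX against Std-C: payoffs 9, 3, 4 → best response Std-B.
VendorX against Std-D: payoffs 1, 3, 5 → best response Std-D.
VendorX against Std-E: payoffs 2, 9, 1 → best response Std-C.
VendorY against Std-B: payoffs 7, 8, 4, 6 → best response Std-C.
VendorY against Std-C: payoffs 0, 5, 4, 8 → best response Std-E.
VendorY against Std-D: payoffs 1, 5, 9, 2 → best response Std-D.
Mutual best responses: (Std-B, Std-C); (Std-C, Std-E); (Std-D, Std-D).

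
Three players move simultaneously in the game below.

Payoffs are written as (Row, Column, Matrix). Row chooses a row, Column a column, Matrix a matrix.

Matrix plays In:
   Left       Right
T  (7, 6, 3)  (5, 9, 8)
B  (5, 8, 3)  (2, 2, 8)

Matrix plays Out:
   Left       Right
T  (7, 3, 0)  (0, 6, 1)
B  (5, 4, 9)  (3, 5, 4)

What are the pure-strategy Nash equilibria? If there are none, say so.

Row against (Left, In): payoffs 7, 5 → best response T.
Row against (Left, Out): payoffs 7, 5 → best response T.
Row against (Right, In): payoffs 5, 2 → best response T.
Row against (Right, Out): payoffs 0, 3 → best response B.
Column against (T, In): payoffs 6, 9 → best response Right.
Column against (T, Out): payoffs 3, 6 → best response Right.
Column against (B, In): payoffs 8, 2 → best response Left.
Column against (B, Out): payoffs 4, 5 → best response Right.
Matrix against (T, Left): payoffs 3, 0 → best response In.
Matrix against (T, Right): payoffs 8, 1 → best response In.
Matrix against (B, Left): payoffs 3, 9 → best response Out.
Matrix against (B, Right): payoffs 8, 4 → best response In.
Mutual best responses: (T, Right, In).

(T, Right, In)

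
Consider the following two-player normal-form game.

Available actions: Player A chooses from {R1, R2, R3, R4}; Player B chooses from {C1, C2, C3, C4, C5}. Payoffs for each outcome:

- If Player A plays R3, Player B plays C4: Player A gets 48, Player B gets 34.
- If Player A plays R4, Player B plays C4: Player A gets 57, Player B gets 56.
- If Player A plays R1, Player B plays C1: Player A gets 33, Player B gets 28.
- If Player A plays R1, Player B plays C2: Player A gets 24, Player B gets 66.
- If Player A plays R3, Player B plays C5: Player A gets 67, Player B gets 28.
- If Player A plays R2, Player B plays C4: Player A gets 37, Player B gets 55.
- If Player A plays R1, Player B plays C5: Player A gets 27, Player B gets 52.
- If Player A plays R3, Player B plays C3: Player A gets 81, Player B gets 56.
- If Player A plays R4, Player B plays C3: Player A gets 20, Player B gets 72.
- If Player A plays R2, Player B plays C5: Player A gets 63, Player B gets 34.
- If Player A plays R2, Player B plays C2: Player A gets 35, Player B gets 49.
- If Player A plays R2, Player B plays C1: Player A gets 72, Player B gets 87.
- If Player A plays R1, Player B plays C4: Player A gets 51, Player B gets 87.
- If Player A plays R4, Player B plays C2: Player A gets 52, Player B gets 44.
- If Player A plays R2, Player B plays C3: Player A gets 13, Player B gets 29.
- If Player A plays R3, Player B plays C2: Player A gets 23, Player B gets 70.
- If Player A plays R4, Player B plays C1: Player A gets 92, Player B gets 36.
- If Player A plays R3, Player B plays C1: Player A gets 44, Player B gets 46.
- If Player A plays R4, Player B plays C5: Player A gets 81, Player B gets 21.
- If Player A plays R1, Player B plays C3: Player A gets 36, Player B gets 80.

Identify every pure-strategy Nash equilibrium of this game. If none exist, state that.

There is no pure-strategy Nash equilibrium.

Player A against C1: payoffs 33, 72, 44, 92 → best response R4.
Player A against C2: payoffs 24, 35, 23, 52 → best response R4.
Player A against C3: payoffs 36, 13, 81, 20 → best response R3.
Player A against C4: payoffs 51, 37, 48, 57 → best response R4.
Player A against C5: payoffs 27, 63, 67, 81 → best response R4.
Player B against R1: payoffs 28, 66, 80, 87, 52 → best response C4.
Player B against R2: payoffs 87, 49, 29, 55, 34 → best response C1.
Player B against R3: payoffs 46, 70, 56, 34, 28 → best response C2.
Player B against R4: payoffs 36, 44, 72, 56, 21 → best response C3.
No profile is a mutual best response for all players.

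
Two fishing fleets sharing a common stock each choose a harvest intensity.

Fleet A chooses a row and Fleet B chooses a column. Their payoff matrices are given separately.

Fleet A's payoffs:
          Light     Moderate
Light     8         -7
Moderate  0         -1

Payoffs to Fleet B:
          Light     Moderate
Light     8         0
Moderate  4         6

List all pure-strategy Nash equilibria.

Mark each player's best response to every combination of opponents' strategies; a profile where every player is best-responding is a pure Nash equilibrium.
Fleet A against Light: payoffs 8, 0 → best response Light.
Fleet A against Moderate: payoffs -7, -1 → best response Moderate.
Fleet B against Light: payoffs 8, 0 → best response Light.
Fleet B against Moderate: payoffs 4, 6 → best response Moderate.
Mutual best responses: (Light, Light); (Moderate, Moderate).

(Light, Light) and (Moderate, Moderate)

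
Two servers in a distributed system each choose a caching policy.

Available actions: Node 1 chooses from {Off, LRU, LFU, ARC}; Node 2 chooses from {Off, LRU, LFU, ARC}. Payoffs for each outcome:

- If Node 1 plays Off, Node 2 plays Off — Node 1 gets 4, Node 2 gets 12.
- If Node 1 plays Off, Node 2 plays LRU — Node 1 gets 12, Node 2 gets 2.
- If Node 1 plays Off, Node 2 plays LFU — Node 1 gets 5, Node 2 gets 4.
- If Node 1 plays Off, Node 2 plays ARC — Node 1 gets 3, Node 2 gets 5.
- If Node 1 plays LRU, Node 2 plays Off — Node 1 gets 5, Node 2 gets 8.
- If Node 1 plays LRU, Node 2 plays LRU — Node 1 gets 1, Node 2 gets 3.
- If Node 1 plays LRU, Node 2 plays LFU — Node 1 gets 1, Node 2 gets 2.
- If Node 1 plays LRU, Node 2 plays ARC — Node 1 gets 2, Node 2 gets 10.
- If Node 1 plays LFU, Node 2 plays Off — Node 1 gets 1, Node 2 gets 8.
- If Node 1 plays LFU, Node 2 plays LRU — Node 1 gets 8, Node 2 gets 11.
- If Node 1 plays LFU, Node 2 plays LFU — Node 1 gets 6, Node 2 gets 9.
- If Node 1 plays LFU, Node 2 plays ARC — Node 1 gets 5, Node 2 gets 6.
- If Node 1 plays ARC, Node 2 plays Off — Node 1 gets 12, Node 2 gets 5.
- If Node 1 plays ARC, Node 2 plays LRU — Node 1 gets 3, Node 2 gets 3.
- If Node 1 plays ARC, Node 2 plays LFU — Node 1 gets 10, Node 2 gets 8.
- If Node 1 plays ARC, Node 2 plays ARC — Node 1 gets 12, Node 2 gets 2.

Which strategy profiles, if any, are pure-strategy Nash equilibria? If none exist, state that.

Pure NE: (ARC, LFU)

(Off, Off): Node 1 can switch to LRU (4 → 5). Not NE.
(Off, LRU): Node 2 can switch to Off (2 → 12). Not NE.
(Off, LFU): Node 1 can switch to LFU (5 → 6). Not NE.
(Off, ARC): Node 1 can switch to LFU (3 → 5). Not NE.
(LRU, Off): Node 1 can switch to ARC (5 → 12). Not NE.
(LRU, LRU): Node 1 can switch to Off (1 → 12). Not NE.
(LRU, LFU): Node 1 can switch to Off (1 → 5). Not NE.
(LRU, ARC): Node 1 can switch to Off (2 → 3). Not NE.
(LFU, Off): Node 1 can switch to Off (1 → 4). Not NE.
(LFU, LRU): Node 1 can switch to Off (8 → 12). Not NE.
(ARC, LFU): Node 1 gets 10, best alternative 6; Node 2 gets 8, best alternative 5. No profitable deviation — NE.
(The remaining 5 profiles each have a profitable deviation by the same check.)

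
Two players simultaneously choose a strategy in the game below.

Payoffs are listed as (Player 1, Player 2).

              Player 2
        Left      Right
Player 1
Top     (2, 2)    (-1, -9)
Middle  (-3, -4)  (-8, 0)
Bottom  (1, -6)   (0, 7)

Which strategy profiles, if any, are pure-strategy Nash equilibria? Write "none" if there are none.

The pure Nash equilibria are (Top, Left) and (Bottom, Right).

(Top, Left): Player 1 gets 2, best alternative 1; Player 2 gets 2, best alternative -9. No profitable deviation — NE.
(Top, Right): Player 1 can switch to Bottom (-1 → 0). Not NE.
(Middle, Left): Player 1 can switch to Top (-3 → 2). Not NE.
(Middle, Right): Player 1 can switch to Top (-8 → -1). Not NE.
(Bottom, Left): Player 1 can switch to Top (1 → 2). Not NE.
(Bottom, Right): Player 1 gets 0, best alternative -1; Player 2 gets 7, best alternative -6. No profitable deviation — NE.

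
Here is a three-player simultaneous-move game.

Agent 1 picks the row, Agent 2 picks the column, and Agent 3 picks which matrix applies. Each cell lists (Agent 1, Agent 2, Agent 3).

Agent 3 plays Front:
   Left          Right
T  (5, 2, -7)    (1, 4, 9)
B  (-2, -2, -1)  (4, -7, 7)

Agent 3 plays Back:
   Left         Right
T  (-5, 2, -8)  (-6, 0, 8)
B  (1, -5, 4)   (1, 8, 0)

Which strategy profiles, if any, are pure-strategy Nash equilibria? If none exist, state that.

For each player, find the best response to each opponent profile; mutual best responses are the pure NE.
Agent 1 against (Left, Front): payoffs 5, -2 → best response T.
Agent 1 against (Left, Back): payoffs -5, 1 → best response B.
Agent 1 against (Right, Front): payoffs 1, 4 → best response B.
Agent 1 against (Right, Back): payoffs -6, 1 → best response B.
Agent 2 against (T, Front): payoffs 2, 4 → best response Right.
Agent 2 against (T, Back): payoffs 2, 0 → best response Left.
Agent 2 against (B, Front): payoffs -2, -7 → best response Left.
Agent 2 against (B, Back): payoffs -5, 8 → best response Right.
Agent 3 against (T, Left): payoffs -7, -8 → best response Front.
Agent 3 against (T, Right): payoffs 9, 8 → best response Front.
Agent 3 against (B, Left): payoffs -1, 4 → best response Back.
Agent 3 against (B, Right): payoffs 7, 0 → best response Front.
No profile is a mutual best response for all players.

This game has no pure Nash equilibrium.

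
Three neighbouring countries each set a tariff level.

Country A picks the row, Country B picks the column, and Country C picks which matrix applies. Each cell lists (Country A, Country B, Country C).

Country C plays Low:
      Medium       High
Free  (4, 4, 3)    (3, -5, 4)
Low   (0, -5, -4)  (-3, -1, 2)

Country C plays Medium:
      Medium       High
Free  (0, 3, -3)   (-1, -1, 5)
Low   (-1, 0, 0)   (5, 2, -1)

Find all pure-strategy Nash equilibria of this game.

(Free, Medium, Low): Country A gets 4, best alternative 0; Country B gets 4, best alternative -5; Country C gets 3, best alternative -3. No profitable deviation — NE.
(Free, Medium, Medium): Country C can switch to Low (-3 → 3). Not NE.
(Free, High, Low): Country B can switch to Medium (-5 → 4). Not NE.
(Free, High, Medium): Country A can switch to Low (-1 → 5). Not NE.
(Low, Medium, Low): Country A can switch to Free (0 → 4). Not NE.
(Low, Medium, Medium): Country A can switch to Free (-1 → 0). Not NE.
(Low, High, Low): Country A can switch to Free (-3 → 3). Not NE.
(Low, High, Medium): Country C can switch to Low (-1 → 2). Not NE.

(Free, Medium, Low)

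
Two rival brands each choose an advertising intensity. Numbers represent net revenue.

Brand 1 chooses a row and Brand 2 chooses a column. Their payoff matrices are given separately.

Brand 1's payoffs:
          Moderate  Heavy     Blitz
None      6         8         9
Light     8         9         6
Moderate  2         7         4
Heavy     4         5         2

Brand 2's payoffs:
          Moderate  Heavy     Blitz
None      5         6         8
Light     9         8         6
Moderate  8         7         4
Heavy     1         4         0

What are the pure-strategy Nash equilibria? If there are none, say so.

The pure Nash equilibria are (None, Blitz); (Light, Moderate).

Check each profile: it is a Nash equilibrium iff no player can strictly gain by switching unilaterally.
(None, Moderate): Brand 1 can switch to Light (6 → 8). Not NE.
(None, Heavy): Brand 1 can switch to Light (8 → 9). Not NE.
(None, Blitz): Brand 1 gets 9, best alternative 6; Brand 2 gets 8, best alternative 6. No profitable deviation — NE.
(Light, Moderate): Brand 1 gets 8, best alternative 6; Brand 2 gets 9, best alternative 8. No profitable deviation — NE.
(Light, Heavy): Brand 2 can switch to Moderate (8 → 9). Not NE.
(Light, Blitz): Brand 1 can switch to None (6 → 9). Not NE.
(Moderate, Moderate): Brand 1 can switch to None (2 → 6). Not NE.
(Moderate, Heavy): Brand 1 can switch to None (7 → 8). Not NE.
(The remaining 4 profiles each have a profitable deviation by the same check.)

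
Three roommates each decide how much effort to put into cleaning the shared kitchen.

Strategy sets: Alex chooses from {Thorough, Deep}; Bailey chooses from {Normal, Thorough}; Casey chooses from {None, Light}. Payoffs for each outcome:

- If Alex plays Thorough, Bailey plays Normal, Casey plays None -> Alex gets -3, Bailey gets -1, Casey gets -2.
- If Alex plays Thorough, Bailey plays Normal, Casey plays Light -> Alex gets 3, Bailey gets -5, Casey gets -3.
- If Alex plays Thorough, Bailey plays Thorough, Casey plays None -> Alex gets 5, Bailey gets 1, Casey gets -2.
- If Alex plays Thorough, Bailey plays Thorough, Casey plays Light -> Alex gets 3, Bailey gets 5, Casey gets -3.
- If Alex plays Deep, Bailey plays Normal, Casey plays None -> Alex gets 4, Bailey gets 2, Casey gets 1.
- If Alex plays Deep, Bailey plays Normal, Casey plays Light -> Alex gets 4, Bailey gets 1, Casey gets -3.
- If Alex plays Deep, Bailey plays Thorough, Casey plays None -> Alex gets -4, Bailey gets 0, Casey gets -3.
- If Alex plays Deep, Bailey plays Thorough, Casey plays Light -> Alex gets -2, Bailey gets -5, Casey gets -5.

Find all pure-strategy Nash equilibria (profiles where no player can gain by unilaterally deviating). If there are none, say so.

Alex against (Normal, None): payoffs -3, 4 → best response Deep.
Alex against (Normal, Light): payoffs 3, 4 → best response Deep.
Alex against (Thorough, None): payoffs 5, -4 → best response Thorough.
Alex against (Thorough, Light): payoffs 3, -2 → best response Thorough.
Bailey against (Thorough, None): payoffs -1, 1 → best response Thorough.
Bailey against (Thorough, Light): payoffs -5, 5 → best response Thorough.
Bailey against (Deep, None): payoffs 2, 0 → best response Normal.
Bailey against (Deep, Light): payoffs 1, -5 → best response Normal.
Casey against (Thorough, Normal): payoffs -2, -3 → best response None.
Casey against (Thorough, Thorough): payoffs -2, -3 → best response None.
Casey against (Deep, Normal): payoffs 1, -3 → best response None.
Casey against (Deep, Thorough): payoffs -3, -5 → best response None.
Mutual best responses: (Thorough, Thorough, None); (Deep, Normal, None).

Pure-strategy Nash equilibria: (Thorough, Thorough, None) and (Deep, Normal, None)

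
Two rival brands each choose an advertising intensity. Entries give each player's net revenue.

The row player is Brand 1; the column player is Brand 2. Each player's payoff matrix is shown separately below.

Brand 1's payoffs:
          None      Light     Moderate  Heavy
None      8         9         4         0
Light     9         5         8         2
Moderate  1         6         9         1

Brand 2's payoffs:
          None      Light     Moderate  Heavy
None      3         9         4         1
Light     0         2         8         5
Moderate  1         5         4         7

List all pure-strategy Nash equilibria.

Pure NE: (None, Light)

Brand 1 against None: payoffs 8, 9, 1 → best response Light.
Brand 1 against Light: payoffs 9, 5, 6 → best response None.
Brand 1 against Moderate: payoffs 4, 8, 9 → best response Moderate.
Brand 1 against Heavy: payoffs 0, 2, 1 → best response Light.
Brand 2 against None: payoffs 3, 9, 4, 1 → best response Light.
Brand 2 against Light: payoffs 0, 2, 8, 5 → best response Moderate.
Brand 2 against Moderate: payoffs 1, 5, 4, 7 → best response Heavy.
Mutual best responses: (None, Light).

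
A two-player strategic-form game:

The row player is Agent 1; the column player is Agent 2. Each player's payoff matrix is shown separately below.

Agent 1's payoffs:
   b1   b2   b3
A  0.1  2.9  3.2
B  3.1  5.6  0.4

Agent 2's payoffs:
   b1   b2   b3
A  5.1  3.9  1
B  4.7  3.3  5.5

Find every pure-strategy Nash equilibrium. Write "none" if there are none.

(A, b1): Agent 1 can switch to B (0.1 → 3.1). Not NE.
(A, b2): Agent 1 can switch to B (2.9 → 5.6). Not NE.
(A, b3): Agent 2 can switch to b1 (1 → 5.1). Not NE.
(B, b1): Agent 2 can switch to b3 (4.7 → 5.5). Not NE.
(B, b2): Agent 2 can switch to b1 (3.3 → 4.7). Not NE.
(B, b3): Agent 1 can switch to A (0.4 → 3.2). Not NE.

No pure-strategy Nash equilibrium.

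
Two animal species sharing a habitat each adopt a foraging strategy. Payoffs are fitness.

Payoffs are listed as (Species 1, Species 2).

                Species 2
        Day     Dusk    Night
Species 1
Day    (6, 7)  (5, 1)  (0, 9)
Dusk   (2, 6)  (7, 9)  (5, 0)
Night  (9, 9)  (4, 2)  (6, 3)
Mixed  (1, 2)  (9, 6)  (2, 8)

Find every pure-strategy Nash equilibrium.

(Day, Day): Species 1 can switch to Night (6 → 9). Not NE.
(Day, Dusk): Species 1 can switch to Dusk (5 → 7). Not NE.
(Day, Night): Species 1 can switch to Dusk (0 → 5). Not NE.
(Dusk, Day): Species 1 can switch to Day (2 → 6). Not NE.
(Dusk, Dusk): Species 1 can switch to Mixed (7 → 9). Not NE.
(Dusk, Night): Species 1 can switch to Night (5 → 6). Not NE.
(Night, Day): Species 1 gets 9, best alternative 6; Species 2 gets 9, best alternative 3. No profitable deviation — NE.
(Night, Dusk): Species 1 can switch to Day (4 → 5). Not NE.
(Night, Night): Species 2 can switch to Day (3 → 9). Not NE.
(Mixed, Day): Species 1 can switch to Day (1 → 6). Not NE.
(Mixed, Dusk): Species 2 can switch to Night (6 → 8). Not NE.
(The remaining 1 profile has a profitable deviation by the same check.)

The unique pure-strategy Nash equilibrium is (Night, Day).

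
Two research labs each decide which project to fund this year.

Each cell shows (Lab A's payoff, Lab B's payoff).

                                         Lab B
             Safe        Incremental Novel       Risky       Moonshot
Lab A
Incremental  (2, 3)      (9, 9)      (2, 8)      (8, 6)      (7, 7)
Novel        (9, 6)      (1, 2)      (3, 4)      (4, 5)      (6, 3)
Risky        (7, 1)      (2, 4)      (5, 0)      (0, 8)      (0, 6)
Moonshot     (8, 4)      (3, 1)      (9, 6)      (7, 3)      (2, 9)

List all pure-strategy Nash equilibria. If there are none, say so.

(Incremental, Incremental) and (Novel, Safe)

For each player, find the best response to each opponent profile; mutual best responses are the pure NE.
Lab A against Safe: payoffs 2, 9, 7, 8 → best response Novel.
Lab A against Incremental: payoffs 9, 1, 2, 3 → best response Incremental.
Lab A against Novel: payoffs 2, 3, 5, 9 → best response Moonshot.
Lab A against Risky: payoffs 8, 4, 0, 7 → best response Incremental.
Lab A against Moonshot: payoffs 7, 6, 0, 2 → best response Incremental.
Lab B against Incremental: payoffs 3, 9, 8, 6, 7 → best response Incremental.
Lab B against Novel: payoffs 6, 2, 4, 5, 3 → best response Safe.
Lab B against Risky: payoffs 1, 4, 0, 8, 6 → best response Risky.
Lab B against Moonshot: payoffs 4, 1, 6, 3, 9 → best response Moonshot.
Mutual best responses: (Incremental, Incremental); (Novel, Safe).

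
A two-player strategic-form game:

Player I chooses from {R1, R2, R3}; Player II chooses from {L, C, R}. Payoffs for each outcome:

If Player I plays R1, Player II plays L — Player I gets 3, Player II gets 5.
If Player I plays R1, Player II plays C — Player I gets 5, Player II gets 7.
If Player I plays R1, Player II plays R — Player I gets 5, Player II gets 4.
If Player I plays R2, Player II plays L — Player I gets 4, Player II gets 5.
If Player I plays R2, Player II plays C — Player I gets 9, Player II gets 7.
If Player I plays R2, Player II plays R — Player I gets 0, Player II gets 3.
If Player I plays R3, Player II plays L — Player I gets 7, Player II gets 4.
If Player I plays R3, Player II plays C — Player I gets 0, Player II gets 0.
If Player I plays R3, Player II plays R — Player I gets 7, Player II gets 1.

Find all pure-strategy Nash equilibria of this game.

Player I against L: payoffs 3, 4, 7 → best response R3.
Player I against C: payoffs 5, 9, 0 → best response R2.
Player I against R: payoffs 5, 0, 7 → best response R3.
Player II against R1: payoffs 5, 7, 4 → best response C.
Player II against R2: payoffs 5, 7, 3 → best response C.
Player II against R3: payoffs 4, 0, 1 → best response L.
Mutual best responses: (R2, C); (R3, L).

Pure-strategy Nash equilibria: (R2, C), (R3, L)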